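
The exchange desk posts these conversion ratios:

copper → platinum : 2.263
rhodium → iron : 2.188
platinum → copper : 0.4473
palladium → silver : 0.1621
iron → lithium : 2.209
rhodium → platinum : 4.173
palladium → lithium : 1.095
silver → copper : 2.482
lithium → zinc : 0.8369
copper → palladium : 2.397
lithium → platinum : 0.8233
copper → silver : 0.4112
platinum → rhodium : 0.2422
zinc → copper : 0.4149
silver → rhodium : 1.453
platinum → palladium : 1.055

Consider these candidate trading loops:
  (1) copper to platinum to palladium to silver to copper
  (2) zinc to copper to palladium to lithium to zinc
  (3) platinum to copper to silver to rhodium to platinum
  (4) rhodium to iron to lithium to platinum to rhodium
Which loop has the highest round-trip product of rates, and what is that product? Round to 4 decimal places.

1.1152

(1) 2.263 × 1.055 × 0.1621 × 2.482 = 0.96055
(2) 0.4149 × 2.397 × 1.095 × 0.8369 = 0.91138
(3) 0.4473 × 0.4112 × 1.453 × 4.173 = 1.11523
(4) 2.188 × 2.209 × 0.8233 × 0.2422 = 0.96377
Highest is cycle (3) at 1.1152 (>1, arbitrage).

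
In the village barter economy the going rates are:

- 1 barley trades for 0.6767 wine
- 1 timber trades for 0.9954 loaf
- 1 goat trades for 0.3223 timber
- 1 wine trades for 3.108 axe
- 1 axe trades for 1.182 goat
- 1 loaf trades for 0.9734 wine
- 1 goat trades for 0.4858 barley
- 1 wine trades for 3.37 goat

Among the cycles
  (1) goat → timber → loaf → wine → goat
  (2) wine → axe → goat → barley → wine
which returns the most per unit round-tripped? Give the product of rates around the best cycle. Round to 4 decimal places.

1.2077

(1) 0.3223 × 0.9954 × 0.9734 × 3.37 = 1.05240
(2) 3.108 × 1.182 × 0.4858 × 0.6767 = 1.20768
Highest is cycle (2) at 1.2077 (>1, arbitrage).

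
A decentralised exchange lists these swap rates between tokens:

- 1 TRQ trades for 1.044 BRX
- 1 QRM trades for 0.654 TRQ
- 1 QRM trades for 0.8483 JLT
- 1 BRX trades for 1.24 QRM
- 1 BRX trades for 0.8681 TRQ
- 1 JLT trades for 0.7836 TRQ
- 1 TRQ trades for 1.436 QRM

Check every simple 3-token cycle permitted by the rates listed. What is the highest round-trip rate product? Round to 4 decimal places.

0.9545

JLT→TRQ→QRM→JLT: 0.7836 × 1.436 × 0.8483 = 0.95455
BRX→QRM→TRQ→BRX: 1.24 × 0.654 × 1.044 = 0.84664
Maximum is JLT→TRQ→QRM→JLT at 0.9545; no arbitrage — every cycle loses value.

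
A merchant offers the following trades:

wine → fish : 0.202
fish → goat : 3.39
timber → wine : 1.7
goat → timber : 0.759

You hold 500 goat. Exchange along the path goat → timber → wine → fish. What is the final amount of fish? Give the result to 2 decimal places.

130.32

500 goat × 0.759 = 379.5 timber
379.5 timber × 1.7 = 645.15 wine
645.15 wine × 0.202 = 130.3203 fish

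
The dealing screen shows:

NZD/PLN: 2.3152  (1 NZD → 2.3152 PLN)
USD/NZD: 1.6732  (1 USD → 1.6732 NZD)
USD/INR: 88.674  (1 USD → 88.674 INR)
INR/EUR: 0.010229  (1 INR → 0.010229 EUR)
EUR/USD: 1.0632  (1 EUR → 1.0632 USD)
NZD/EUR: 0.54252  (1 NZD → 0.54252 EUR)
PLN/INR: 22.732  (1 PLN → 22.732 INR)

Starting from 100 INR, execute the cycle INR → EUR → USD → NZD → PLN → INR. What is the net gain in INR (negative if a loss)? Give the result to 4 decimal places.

-4.2316

100 INR × 0.010229 = 1.0229 EUR
1.0229 EUR × 1.0632 = 1.08754728 USD
1.08754728 USD × 1.6732 = 1.819684108896 NZD
1.819684108896 NZD × 2.3152 = 4.2129326489160192 PLN
4.2129326489160192 PLN × 22.732 = 95.7683849751589484544 INR
Net change: 95.7683849751589484544 − 100 = -4.2316150248410515456 INR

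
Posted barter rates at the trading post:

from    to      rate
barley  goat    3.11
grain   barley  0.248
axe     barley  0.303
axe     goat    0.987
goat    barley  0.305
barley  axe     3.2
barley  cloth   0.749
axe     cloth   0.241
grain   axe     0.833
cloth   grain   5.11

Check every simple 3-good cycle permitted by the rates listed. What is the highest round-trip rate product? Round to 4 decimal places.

grain→axe→cloth→grain: 0.833 × 0.241 × 5.11 = 1.02585
goat→barley→axe→goat: 0.305 × 3.2 × 0.987 = 0.96331
grain→barley→cloth→grain: 0.248 × 0.749 × 5.11 = 0.94919
Maximum is grain→axe→cloth→grain at 1.0258; arbitrage exists.

1.0258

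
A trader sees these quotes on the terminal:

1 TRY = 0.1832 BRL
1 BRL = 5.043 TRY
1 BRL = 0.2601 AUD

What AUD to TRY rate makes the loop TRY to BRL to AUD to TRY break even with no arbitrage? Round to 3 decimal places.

20.986

Known legs of the cycle: 0.1832 × 0.2601 = 0.04765032
For no arbitrage the full-cycle product must be 1, so the missing rate is 1 / 0.04765032 ≈ 20.98622.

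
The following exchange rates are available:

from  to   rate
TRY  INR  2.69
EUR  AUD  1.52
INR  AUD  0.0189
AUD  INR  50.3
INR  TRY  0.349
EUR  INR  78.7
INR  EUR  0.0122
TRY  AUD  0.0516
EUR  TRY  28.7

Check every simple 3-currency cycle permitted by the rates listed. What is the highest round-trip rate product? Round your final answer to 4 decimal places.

0.9419

TRY→INR→EUR→TRY: 2.69 × 0.0122 × 28.7 = 0.94188
AUD→INR→EUR→AUD: 50.3 × 0.0122 × 1.52 = 0.93276
TRY→AUD→INR→TRY: 0.0516 × 50.3 × 0.349 = 0.90582
Maximum is TRY→INR→EUR→TRY at 0.9419; no arbitrage — every cycle loses value.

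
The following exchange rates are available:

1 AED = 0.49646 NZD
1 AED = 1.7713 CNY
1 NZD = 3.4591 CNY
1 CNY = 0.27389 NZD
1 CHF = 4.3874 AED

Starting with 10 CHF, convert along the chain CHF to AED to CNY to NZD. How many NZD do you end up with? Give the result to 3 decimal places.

10 CHF × 4.3874 = 43.874 AED
43.874 AED × 1.7713 = 77.7140162 CNY
77.7140162 CNY × 0.27389 = 21.285091897018 NZD

21.285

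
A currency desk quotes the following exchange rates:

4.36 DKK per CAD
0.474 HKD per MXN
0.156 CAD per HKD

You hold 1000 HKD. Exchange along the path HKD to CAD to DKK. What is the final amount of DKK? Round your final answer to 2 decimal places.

680.16

1000 HKD × 0.156 = 156 CAD
156 CAD × 4.36 = 680.16 DKK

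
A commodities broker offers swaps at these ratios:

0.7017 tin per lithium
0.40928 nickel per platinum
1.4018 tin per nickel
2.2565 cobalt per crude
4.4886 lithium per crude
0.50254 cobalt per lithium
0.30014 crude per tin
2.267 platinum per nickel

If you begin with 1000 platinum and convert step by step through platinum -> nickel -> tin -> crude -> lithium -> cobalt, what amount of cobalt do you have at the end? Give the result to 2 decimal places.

1000 platinum × 0.40928 = 409.28 nickel
409.28 nickel × 1.4018 = 573.728704 tin
573.728704 tin × 0.30014 = 172.19893321856 crude
172.19893321856 crude × 4.4886 = 772.932131644828416 lithium
772.932131644828416 lithium × 0.50254 = 388.42931343679207217664 cobalt

388.43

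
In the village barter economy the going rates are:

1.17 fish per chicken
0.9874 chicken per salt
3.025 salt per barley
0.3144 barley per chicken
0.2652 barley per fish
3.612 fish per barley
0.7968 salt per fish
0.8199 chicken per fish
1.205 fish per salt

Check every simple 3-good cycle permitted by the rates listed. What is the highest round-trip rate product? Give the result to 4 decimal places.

0.9667

fish→barley→salt→fish: 0.2652 × 3.025 × 1.205 = 0.96669
chicken→barley→salt→chicken: 0.3144 × 3.025 × 0.9874 = 0.93908
chicken→barley→fish→chicken: 0.3144 × 3.612 × 0.8199 = 0.93109
chicken→fish→salt→chicken: 1.17 × 0.7968 × 0.9874 = 0.92051
Maximum is fish→barley→salt→fish at 0.9667; no arbitrage — every cycle loses value.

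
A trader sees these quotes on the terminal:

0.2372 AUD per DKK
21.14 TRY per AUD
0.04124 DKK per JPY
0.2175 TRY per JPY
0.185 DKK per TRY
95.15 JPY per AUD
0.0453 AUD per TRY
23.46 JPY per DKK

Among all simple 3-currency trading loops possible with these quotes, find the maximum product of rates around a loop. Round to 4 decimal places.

0.9440

DKK→JPY→TRY→DKK: 23.46 × 0.2175 × 0.185 = 0.94397
TRY→AUD→JPY→TRY: 0.0453 × 95.15 × 0.2175 = 0.93749
DKK→AUD→JPY→DKK: 0.2372 × 95.15 × 0.04124 = 0.93077
DKK→AUD→TRY→DKK: 0.2372 × 21.14 × 0.185 = 0.92767
Maximum is DKK→JPY→TRY→DKK at 0.9440; no arbitrage — every cycle loses value.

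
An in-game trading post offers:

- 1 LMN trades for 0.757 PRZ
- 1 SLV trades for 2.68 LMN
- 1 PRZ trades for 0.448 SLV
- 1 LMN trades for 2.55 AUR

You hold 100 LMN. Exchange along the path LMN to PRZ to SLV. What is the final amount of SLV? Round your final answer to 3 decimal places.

33.914

100 LMN × 0.757 = 75.7 PRZ
75.7 PRZ × 0.448 = 33.9136 SLV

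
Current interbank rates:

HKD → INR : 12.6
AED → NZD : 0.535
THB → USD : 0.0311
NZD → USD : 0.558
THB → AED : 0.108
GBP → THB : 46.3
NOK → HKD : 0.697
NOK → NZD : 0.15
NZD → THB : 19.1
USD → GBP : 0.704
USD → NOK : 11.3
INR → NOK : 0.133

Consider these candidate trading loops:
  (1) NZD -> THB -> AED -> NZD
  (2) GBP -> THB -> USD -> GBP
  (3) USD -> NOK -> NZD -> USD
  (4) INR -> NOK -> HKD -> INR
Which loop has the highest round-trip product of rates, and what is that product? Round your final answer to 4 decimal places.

(1) 19.1 × 0.108 × 0.535 = 1.10360
(2) 46.3 × 0.0311 × 0.704 = 1.01371
(3) 11.3 × 0.15 × 0.558 = 0.94581
(4) 0.133 × 0.697 × 12.6 = 1.16803
Highest is cycle (4) at 1.1680 (>1, arbitrage).

1.1680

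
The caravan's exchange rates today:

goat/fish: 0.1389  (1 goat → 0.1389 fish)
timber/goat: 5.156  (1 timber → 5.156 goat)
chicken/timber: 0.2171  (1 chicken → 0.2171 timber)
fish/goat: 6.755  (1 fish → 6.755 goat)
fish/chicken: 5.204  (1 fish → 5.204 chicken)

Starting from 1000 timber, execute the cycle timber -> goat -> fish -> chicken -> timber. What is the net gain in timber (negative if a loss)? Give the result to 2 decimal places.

-190.88

1000 timber × 5.156 = 5156 goat
5156 goat × 0.1389 = 716.1684 fish
716.1684 fish × 5.204 = 3726.9403536 chicken
3726.9403536 chicken × 0.2171 = 809.11875076656 timber
Net change: 809.11875076656 − 1000 = -190.88124923344 timber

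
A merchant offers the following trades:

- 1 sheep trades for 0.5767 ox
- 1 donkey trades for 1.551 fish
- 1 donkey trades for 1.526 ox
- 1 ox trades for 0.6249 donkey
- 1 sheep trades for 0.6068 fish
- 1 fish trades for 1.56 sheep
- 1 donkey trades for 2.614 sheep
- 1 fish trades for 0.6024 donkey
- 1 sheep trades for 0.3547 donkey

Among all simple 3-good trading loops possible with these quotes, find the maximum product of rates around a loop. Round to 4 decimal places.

sheep→fish→donkey→sheep: 0.6068 × 0.6024 × 2.614 = 0.95551
ox→donkey→sheep→ox: 0.6249 × 2.614 × 0.5767 = 0.94203
sheep→donkey→fish→sheep: 0.3547 × 1.551 × 1.56 = 0.85822
Maximum is sheep→fish→donkey→sheep at 0.9555; no arbitrage — every cycle loses value.

0.9555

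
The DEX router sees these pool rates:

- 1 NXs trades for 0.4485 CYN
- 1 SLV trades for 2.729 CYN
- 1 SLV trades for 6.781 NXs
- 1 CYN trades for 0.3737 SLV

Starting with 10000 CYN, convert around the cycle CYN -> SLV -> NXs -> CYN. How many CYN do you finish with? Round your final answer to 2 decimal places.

11365.26

10000 CYN × 0.3737 = 3737 SLV
3737 SLV × 6.781 = 25340.597 NXs
25340.597 NXs × 0.4485 = 11365.2577545 CYN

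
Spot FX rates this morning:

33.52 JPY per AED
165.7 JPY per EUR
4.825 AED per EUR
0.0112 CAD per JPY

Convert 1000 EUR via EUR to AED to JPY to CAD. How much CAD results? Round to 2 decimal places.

1811.42

1000 EUR × 4.825 = 4825 AED
4825 AED × 33.52 = 161734 JPY
161734 JPY × 0.0112 = 1811.4208 CAD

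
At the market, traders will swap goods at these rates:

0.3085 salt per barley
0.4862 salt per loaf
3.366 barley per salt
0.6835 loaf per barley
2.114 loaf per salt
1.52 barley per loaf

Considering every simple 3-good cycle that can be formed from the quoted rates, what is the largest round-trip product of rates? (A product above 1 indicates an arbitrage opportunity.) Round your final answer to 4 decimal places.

barley→loaf→salt→barley: 0.6835 × 0.4862 × 3.366 = 1.11858
barley→salt→loaf→barley: 0.3085 × 2.114 × 1.52 = 0.99130
Maximum is barley→loaf→salt→barley at 1.1186; arbitrage exists.

1.1186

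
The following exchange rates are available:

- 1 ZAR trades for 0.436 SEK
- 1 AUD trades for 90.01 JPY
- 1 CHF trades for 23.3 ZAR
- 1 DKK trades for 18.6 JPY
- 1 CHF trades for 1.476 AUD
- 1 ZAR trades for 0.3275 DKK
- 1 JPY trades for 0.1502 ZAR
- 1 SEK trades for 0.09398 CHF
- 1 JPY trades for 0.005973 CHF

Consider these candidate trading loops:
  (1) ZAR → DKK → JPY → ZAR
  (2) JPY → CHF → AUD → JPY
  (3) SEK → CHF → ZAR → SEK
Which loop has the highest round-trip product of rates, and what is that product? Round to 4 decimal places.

(1) 0.3275 × 18.6 × 0.1502 = 0.91494
(2) 0.005973 × 1.476 × 90.01 = 0.79354
(3) 0.09398 × 23.3 × 0.436 = 0.95472
Highest is cycle (3) at 0.9547 (≤1, no arbitrage).

0.9547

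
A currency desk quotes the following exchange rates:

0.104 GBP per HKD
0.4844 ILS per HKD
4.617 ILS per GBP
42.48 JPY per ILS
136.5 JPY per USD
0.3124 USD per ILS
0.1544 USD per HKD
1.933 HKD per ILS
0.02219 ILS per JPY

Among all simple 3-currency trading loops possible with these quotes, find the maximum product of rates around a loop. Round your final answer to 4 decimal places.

ILS→USD→JPY→ILS: 0.3124 × 136.5 × 0.02219 = 0.94624
HKD→GBP→ILS→HKD: 0.104 × 4.617 × 1.933 = 0.92816
Maximum is ILS→USD→JPY→ILS at 0.9462; no arbitrage — every cycle loses value.

0.9462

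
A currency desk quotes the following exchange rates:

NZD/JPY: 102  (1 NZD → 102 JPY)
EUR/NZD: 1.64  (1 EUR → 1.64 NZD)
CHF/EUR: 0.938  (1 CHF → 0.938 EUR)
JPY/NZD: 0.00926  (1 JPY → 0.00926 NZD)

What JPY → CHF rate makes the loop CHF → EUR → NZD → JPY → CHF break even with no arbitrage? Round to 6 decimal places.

0.006373

Known legs of the cycle: 0.938 × 1.64 × 102 = 156.90864
For no arbitrage the full-cycle product must be 1, so the missing rate is 1 / 156.90864 ≈ 0.00637314.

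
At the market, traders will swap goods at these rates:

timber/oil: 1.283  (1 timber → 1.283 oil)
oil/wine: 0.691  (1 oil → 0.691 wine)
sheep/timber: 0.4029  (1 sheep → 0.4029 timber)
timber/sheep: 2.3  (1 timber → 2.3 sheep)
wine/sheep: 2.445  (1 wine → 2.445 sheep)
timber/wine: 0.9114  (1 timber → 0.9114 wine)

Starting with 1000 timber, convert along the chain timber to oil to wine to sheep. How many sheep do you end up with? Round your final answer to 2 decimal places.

1000 timber × 1.283 = 1283 oil
1283 oil × 0.691 = 886.553 wine
886.553 wine × 2.445 = 2167.622085 sheep

2167.62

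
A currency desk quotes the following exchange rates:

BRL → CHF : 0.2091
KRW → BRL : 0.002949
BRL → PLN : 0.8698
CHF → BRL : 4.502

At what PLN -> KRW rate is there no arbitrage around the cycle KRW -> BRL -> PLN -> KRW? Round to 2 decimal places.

389.86

Known legs of the cycle: 0.002949 × 0.8698 = 0.0025650402
For no arbitrage the full-cycle product must be 1, so the missing rate is 1 / 0.0025650402 ≈ 389.8574.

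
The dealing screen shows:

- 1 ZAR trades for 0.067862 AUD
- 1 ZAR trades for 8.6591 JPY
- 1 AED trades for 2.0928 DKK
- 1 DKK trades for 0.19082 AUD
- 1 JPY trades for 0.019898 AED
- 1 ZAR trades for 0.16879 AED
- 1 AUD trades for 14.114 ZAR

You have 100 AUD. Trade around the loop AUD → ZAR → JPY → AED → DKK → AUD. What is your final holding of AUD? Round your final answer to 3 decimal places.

100 AUD × 14.114 = 1411.4 ZAR
1411.4 ZAR × 8.6591 = 12221.45374 JPY
12221.45374 JPY × 0.019898 = 243.18248651852 AED
243.18248651852 AED × 2.0928 = 508.932307785958656 DKK
508.932307785958656 DKK × 0.19082 = 97.11446297171663073792 AUD

97.114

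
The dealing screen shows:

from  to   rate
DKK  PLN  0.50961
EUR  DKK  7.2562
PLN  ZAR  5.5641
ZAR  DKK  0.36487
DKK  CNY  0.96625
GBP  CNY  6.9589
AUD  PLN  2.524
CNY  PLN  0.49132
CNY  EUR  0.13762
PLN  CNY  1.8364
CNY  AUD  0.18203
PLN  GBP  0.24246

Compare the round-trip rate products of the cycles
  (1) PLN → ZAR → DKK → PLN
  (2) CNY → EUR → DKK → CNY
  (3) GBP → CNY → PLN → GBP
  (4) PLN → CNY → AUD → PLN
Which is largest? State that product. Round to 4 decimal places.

1.0346

(1) 5.5641 × 0.36487 × 0.50961 = 1.03460
(2) 0.13762 × 7.2562 × 0.96625 = 0.96490
(3) 6.9589 × 0.49132 × 0.24246 = 0.82898
(4) 1.8364 × 0.18203 × 2.524 = 0.84372
Highest is cycle (1) at 1.0346 (>1, arbitrage).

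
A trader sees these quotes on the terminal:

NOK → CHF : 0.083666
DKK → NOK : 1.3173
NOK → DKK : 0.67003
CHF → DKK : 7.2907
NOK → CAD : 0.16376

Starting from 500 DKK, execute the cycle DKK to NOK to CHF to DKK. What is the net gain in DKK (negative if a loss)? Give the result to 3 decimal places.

500 DKK × 1.3173 = 658.65 NOK
658.65 NOK × 0.083666 = 55.1066109 CHF
55.1066109 CHF × 7.2907 = 401.76576808863 DKK
Net change: 401.76576808863 − 500 = -98.23423191137 DKK

-98.234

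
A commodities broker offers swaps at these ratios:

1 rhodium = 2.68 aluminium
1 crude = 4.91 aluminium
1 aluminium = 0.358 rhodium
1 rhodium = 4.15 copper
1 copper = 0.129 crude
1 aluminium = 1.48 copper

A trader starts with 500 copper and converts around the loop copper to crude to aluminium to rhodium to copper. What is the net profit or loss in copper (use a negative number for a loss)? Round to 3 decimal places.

500 copper × 0.129 = 64.5 crude
64.5 crude × 4.91 = 316.695 aluminium
316.695 aluminium × 0.358 = 113.37681 rhodium
113.37681 rhodium × 4.15 = 470.5137615 copper
Net change: 470.5137615 − 500 = -29.4862385 copper

-29.486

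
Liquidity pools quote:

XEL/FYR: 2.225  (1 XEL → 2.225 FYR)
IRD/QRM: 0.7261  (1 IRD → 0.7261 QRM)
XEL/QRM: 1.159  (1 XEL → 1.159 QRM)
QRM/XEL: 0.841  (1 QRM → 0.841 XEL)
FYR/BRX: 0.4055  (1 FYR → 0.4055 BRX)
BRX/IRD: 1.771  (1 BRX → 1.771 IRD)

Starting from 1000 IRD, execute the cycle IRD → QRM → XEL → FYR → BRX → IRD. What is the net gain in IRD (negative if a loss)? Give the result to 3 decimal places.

-24.265

1000 IRD × 0.7261 = 726.1 QRM
726.1 QRM × 0.841 = 610.6501 XEL
610.6501 XEL × 2.225 = 1358.6964725 FYR
1358.6964725 FYR × 0.4055 = 550.95141959875 BRX
550.95141959875 BRX × 1.771 = 975.73496410938625 IRD
Net change: 975.73496410938625 − 1000 = -24.26503589061375 IRD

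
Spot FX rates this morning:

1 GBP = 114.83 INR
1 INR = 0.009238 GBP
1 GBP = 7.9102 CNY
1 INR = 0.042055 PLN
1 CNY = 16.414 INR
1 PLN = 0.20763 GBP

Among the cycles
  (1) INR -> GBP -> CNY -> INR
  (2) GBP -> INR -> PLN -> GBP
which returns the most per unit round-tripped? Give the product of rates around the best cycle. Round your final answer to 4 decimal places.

1.1994

(1) 0.009238 × 7.9102 × 16.414 = 1.19944
(2) 114.83 × 0.042055 × 0.20763 = 1.00268
Highest is cycle (1) at 1.1994 (>1, arbitrage).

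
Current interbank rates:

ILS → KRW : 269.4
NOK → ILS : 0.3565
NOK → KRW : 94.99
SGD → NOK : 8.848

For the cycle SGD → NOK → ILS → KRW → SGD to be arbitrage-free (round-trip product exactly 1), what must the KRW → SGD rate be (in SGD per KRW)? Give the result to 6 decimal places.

Known legs of the cycle: 8.848 × 0.3565 × 269.4 = 849.7716528
For no arbitrage the full-cycle product must be 1, so the missing rate is 1 / 849.7716528 ≈ 0.00117679.

0.001177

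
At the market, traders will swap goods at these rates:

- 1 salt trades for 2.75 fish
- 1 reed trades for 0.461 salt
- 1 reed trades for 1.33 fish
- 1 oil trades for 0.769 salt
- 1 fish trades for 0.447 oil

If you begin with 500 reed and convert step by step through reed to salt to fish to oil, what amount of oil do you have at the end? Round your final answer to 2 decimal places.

283.34

500 reed × 0.461 = 230.5 salt
230.5 salt × 2.75 = 633.875 fish
633.875 fish × 0.447 = 283.342125 oil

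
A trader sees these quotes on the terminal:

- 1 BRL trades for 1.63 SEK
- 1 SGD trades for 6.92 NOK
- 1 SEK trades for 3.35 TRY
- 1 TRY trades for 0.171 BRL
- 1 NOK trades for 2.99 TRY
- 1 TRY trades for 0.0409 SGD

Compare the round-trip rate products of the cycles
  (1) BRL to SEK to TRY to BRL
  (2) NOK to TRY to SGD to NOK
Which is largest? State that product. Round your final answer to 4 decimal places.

0.9337

(1) 1.63 × 3.35 × 0.171 = 0.93375
(2) 2.99 × 0.0409 × 6.92 = 0.84625
Highest is cycle (1) at 0.9337 (≤1, no arbitrage).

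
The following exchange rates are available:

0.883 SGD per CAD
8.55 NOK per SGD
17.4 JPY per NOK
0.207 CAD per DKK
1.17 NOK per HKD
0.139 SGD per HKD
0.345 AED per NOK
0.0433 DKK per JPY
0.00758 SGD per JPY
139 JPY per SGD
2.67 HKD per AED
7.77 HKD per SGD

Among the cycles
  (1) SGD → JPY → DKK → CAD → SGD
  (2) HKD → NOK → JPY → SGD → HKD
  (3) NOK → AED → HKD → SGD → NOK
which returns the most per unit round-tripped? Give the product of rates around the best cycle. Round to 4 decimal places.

1.1990

(1) 139 × 0.0433 × 0.207 × 0.883 = 1.10010
(2) 1.17 × 17.4 × 0.00758 × 7.77 = 1.19902
(3) 0.345 × 2.67 × 0.139 × 8.55 = 1.09474
Highest is cycle (2) at 1.1990 (>1, arbitrage).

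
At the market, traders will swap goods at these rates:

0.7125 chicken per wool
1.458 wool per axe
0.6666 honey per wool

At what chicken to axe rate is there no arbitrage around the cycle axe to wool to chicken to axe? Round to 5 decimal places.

0.96263

Known legs of the cycle: 1.458 × 0.7125 = 1.038825
For no arbitrage the full-cycle product must be 1, so the missing rate is 1 / 1.038825 ≈ 0.9626260.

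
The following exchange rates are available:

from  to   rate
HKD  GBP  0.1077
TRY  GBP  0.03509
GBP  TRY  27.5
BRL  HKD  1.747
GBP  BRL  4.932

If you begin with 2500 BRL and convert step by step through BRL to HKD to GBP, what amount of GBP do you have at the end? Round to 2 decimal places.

2500 BRL × 1.747 = 4367.5 HKD
4367.5 HKD × 0.1077 = 470.37975 GBP

470.38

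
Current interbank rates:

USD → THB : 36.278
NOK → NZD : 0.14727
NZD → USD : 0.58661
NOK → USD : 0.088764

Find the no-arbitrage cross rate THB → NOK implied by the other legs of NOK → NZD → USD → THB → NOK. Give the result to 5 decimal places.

0.31908

Known legs of the cycle: 0.14727 × 0.58661 × 36.278 = 3.1340584044066
For no arbitrage the full-cycle product must be 1, so the missing rate is 1 / 3.1340584044066 ≈ 0.3190751.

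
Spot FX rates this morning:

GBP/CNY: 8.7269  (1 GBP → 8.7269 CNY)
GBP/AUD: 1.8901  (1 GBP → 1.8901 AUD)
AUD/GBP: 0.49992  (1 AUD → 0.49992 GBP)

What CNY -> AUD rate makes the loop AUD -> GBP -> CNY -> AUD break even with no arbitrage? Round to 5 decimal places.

0.22921

Known legs of the cycle: 0.49992 × 8.7269 = 4.362751848
For no arbitrage the full-cycle product must be 1, so the missing rate is 1 / 4.362751848 ≈ 0.2292131.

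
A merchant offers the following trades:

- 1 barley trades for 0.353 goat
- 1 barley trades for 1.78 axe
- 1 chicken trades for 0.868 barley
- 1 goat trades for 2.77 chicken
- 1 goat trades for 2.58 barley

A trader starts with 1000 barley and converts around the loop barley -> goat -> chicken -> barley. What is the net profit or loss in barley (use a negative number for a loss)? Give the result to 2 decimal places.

-151.26

1000 barley × 0.353 = 353 goat
353 goat × 2.77 = 977.81 chicken
977.81 chicken × 0.868 = 848.73908 barley
Net change: 848.73908 − 1000 = -151.26092 barley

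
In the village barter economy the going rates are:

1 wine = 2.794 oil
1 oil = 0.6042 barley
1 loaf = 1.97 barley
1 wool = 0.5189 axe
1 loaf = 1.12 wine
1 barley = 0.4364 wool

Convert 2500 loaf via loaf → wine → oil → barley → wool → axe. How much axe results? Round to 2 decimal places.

2500 loaf × 1.12 = 2800 wine
2800 wine × 2.794 = 7823.2 oil
7823.2 oil × 0.6042 = 4726.77744 barley
4726.77744 barley × 0.4364 = 2062.765674816 wool
2062.765674816 wool × 0.5189 = 1070.3691086620224 axe

1070.37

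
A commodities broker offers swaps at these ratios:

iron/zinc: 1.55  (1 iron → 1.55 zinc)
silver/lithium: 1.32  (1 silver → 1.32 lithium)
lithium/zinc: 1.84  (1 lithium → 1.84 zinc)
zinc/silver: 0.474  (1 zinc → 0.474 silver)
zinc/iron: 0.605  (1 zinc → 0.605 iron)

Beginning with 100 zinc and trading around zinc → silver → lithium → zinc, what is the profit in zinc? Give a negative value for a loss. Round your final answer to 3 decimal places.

100 zinc × 0.474 = 47.4 silver
47.4 silver × 1.32 = 62.568 lithium
62.568 lithium × 1.84 = 115.12512 zinc
Net change: 115.12512 − 100 = 15.12512 zinc

15.125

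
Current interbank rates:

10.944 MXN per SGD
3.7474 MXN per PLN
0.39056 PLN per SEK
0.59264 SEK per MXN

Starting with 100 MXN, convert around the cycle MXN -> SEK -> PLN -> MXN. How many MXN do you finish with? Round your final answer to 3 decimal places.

86.738

100 MXN × 0.59264 = 59.264 SEK
59.264 SEK × 0.39056 = 23.14614784 PLN
23.14614784 PLN × 3.7474 = 86.737874415616 MXN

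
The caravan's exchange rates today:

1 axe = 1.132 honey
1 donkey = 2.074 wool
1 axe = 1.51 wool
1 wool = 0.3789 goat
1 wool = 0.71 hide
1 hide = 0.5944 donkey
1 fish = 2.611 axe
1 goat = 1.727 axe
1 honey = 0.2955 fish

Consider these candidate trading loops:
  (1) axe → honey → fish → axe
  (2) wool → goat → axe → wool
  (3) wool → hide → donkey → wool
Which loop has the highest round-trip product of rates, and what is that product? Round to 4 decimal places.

0.9881

(1) 1.132 × 0.2955 × 2.611 = 0.87340
(2) 0.3789 × 1.727 × 1.51 = 0.98808
(3) 0.71 × 0.5944 × 2.074 = 0.87528
Highest is cycle (2) at 0.9881 (≤1, no arbitrage).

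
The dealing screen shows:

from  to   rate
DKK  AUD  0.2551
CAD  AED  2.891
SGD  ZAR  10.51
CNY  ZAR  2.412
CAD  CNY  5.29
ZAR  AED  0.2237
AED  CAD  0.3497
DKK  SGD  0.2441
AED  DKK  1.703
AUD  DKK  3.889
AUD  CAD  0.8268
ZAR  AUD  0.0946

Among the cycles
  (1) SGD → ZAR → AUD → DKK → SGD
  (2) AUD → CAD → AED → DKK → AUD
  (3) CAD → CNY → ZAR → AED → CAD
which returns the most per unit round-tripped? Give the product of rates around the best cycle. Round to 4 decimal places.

(1) 10.51 × 0.0946 × 3.889 × 0.2441 = 0.94384
(2) 0.8268 × 2.891 × 1.703 × 0.2551 = 1.03842
(3) 5.29 × 2.412 × 0.2237 × 0.3497 = 0.99815
Highest is cycle (2) at 1.0384 (>1, arbitrage).

1.0384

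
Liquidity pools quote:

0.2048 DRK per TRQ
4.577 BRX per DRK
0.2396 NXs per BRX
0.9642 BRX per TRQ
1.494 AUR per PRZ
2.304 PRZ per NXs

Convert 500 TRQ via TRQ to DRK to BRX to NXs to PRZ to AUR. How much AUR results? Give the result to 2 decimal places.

500 TRQ × 0.2048 = 102.4 DRK
102.4 DRK × 4.577 = 468.6848 BRX
468.6848 BRX × 0.2396 = 112.29687808 NXs
112.29687808 NXs × 2.304 = 258.73200709632 PRZ
258.73200709632 PRZ × 1.494 = 386.54561860190208 AUR

386.55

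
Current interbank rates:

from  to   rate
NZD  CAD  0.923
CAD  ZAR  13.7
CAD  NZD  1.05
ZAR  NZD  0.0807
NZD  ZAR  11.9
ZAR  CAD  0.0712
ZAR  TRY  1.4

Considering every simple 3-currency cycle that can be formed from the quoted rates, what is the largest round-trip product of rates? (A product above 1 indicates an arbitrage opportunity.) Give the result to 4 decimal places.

CAD→ZAR→NZD→CAD: 13.7 × 0.0807 × 0.923 = 1.02046
CAD→NZD→ZAR→CAD: 1.05 × 11.9 × 0.0712 = 0.88964
Maximum is CAD→ZAR→NZD→CAD at 1.0205; arbitrage exists.

1.0205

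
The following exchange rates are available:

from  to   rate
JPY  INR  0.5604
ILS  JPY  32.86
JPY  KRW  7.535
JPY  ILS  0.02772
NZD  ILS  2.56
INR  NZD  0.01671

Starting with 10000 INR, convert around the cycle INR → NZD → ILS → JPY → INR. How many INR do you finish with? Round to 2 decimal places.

10000 INR × 0.01671 = 167.1 NZD
167.1 NZD × 2.56 = 427.776 ILS
427.776 ILS × 32.86 = 14056.71936 JPY
14056.71936 JPY × 0.5604 = 7877.385529344 INR

7877.39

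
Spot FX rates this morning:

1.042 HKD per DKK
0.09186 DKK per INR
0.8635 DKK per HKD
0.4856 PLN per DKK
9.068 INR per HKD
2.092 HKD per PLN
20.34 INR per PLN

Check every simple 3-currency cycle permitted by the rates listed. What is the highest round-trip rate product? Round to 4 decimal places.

0.9073

INR→DKK→PLN→INR: 0.09186 × 0.4856 × 20.34 = 0.90731
HKD→DKK→PLN→HKD: 0.8635 × 0.4856 × 2.092 = 0.87721
INR→DKK→HKD→INR: 0.09186 × 1.042 × 9.068 = 0.86797
Maximum is INR→DKK→PLN→INR at 0.9073; no arbitrage — every cycle loses value.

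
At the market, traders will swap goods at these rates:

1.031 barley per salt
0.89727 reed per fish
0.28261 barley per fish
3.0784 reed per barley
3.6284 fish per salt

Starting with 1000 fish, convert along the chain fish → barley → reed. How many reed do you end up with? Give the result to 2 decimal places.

1000 fish × 0.28261 = 282.61 barley
282.61 barley × 3.0784 = 869.986624 reed

869.99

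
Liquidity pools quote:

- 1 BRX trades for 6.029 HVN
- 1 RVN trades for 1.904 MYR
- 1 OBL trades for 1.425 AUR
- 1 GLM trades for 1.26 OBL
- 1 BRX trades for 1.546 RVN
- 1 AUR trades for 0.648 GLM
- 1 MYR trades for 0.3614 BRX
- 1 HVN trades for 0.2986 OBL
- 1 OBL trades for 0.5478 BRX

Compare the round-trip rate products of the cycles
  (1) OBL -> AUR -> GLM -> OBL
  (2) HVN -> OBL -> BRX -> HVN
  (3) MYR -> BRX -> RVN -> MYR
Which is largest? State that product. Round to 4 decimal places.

(1) 1.425 × 0.648 × 1.26 = 1.16348
(2) 0.2986 × 0.5478 × 6.029 = 0.98618
(3) 0.3614 × 1.546 × 1.904 = 1.06381
Highest is cycle (1) at 1.1635 (>1, arbitrage).

1.1635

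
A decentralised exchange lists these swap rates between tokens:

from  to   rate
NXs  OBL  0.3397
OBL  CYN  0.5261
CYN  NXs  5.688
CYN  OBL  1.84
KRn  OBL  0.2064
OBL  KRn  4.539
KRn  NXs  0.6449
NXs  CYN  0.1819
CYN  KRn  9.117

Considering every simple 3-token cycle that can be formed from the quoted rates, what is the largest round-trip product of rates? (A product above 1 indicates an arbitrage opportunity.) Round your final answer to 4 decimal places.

KRn→NXs→CYN→KRn: 0.6449 × 0.1819 × 9.117 = 1.06949
OBL→CYN→NXs→OBL: 0.5261 × 5.688 × 0.3397 = 1.01654
KRn→NXs→OBL→KRn: 0.6449 × 0.3397 × 4.539 = 0.99437
KRn→OBL→CYN→KRn: 0.2064 × 0.5261 × 9.117 = 0.98999
Maximum is KRn→NXs→CYN→KRn at 1.0695; arbitrage exists.

1.0695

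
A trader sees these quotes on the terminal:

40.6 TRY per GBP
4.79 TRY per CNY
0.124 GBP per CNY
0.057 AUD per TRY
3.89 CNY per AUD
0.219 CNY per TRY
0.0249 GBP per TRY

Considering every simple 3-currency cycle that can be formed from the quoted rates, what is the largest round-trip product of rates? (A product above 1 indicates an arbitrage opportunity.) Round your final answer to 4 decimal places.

CNY→GBP→TRY→CNY: 0.124 × 40.6 × 0.219 = 1.10253
AUD→CNY→TRY→AUD: 3.89 × 4.79 × 0.057 = 1.06209
Maximum is CNY→GBP→TRY→CNY at 1.1025; arbitrage exists.

1.1025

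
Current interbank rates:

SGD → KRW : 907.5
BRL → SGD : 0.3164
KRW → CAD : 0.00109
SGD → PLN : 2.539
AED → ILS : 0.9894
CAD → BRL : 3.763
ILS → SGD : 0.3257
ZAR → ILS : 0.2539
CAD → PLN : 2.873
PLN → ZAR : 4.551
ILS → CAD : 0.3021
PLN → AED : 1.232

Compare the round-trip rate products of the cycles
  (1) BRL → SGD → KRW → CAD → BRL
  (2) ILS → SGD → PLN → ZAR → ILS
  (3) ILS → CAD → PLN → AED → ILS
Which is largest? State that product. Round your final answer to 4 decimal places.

(1) 0.3164 × 907.5 × 0.00109 × 3.763 = 1.17772
(2) 0.3257 × 2.539 × 4.551 × 0.2539 = 0.95554
(3) 0.3021 × 2.873 × 1.232 × 0.9894 = 1.05796
Highest is cycle (1) at 1.1777 (>1, arbitrage).

1.1777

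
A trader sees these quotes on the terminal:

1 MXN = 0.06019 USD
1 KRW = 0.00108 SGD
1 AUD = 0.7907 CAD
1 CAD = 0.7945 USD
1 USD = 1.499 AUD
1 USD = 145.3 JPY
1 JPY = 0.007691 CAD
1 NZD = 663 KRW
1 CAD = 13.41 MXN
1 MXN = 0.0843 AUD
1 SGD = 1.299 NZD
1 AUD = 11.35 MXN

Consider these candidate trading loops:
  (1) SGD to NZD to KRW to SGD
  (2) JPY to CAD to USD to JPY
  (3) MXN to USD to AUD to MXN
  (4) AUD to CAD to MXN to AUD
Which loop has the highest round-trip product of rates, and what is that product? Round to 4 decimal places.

(1) 1.299 × 663 × 0.00108 = 0.93014
(2) 0.007691 × 0.7945 × 145.3 = 0.88786
(3) 0.06019 × 1.499 × 11.35 = 1.02405
(4) 0.7907 × 13.41 × 0.0843 = 0.89386
Highest is cycle (3) at 1.0241 (>1, arbitrage).

1.0241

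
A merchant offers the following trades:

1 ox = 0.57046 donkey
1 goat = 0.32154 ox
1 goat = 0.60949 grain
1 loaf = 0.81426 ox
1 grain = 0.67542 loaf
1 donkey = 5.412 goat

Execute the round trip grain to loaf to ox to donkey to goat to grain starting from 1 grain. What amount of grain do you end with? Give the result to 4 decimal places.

1.0349

1 grain × 0.67542 = 0.67542 loaf
0.67542 loaf × 0.81426 = 0.5499674892 ox
0.5499674892 ox × 0.57046 = 0.313734453889032 donkey
0.313734453889032 donkey × 5.412 = 1.697930864447441184 goat
1.697930864447441184 goat × 0.60949 = 1.03487188257207092723616 grain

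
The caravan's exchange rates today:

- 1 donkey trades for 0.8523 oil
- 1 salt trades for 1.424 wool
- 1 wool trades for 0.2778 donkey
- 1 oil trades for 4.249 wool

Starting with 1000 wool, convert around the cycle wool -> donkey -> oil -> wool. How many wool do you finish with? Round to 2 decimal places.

1006.03

1000 wool × 0.2778 = 277.8 donkey
277.8 donkey × 0.8523 = 236.76894 oil
236.76894 oil × 4.249 = 1006.03122606 wool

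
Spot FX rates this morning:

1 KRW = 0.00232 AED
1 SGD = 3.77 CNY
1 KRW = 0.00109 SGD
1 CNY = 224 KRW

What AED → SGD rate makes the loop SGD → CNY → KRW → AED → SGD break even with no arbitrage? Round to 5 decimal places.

0.51041

Known legs of the cycle: 3.77 × 224 × 0.00232 = 1.9591936
For no arbitrage the full-cycle product must be 1, so the missing rate is 1 / 1.9591936 ≈ 0.5104141.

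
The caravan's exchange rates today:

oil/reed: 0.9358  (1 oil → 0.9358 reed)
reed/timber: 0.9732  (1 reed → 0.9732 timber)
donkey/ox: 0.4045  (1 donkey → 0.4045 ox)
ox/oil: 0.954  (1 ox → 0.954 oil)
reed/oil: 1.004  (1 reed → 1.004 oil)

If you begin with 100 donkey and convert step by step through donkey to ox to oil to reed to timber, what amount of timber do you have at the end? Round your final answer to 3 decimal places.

100 donkey × 0.4045 = 40.45 ox
40.45 ox × 0.954 = 38.5893 oil
38.5893 oil × 0.9358 = 36.11186694 reed
36.11186694 reed × 0.9732 = 35.144068906008 timber

35.144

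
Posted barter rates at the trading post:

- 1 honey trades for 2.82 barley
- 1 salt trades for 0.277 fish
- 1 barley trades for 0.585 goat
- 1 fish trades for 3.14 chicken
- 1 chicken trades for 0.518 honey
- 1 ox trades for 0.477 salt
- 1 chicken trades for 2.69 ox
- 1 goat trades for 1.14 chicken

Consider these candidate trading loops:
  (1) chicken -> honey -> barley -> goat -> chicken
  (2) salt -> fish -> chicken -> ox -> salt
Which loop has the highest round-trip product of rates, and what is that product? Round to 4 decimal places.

(1) 0.518 × 2.82 × 0.585 × 1.14 = 0.97418
(2) 0.277 × 3.14 × 2.69 × 0.477 = 1.11604
Highest is cycle (2) at 1.1160 (>1, arbitrage).

1.1160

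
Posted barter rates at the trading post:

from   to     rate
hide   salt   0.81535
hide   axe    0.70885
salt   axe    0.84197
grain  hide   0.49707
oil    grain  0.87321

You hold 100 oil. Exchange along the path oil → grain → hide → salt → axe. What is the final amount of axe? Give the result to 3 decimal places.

100 oil × 0.87321 = 87.321 grain
87.321 grain × 0.49707 = 43.40464947 hide
43.40464947 hide × 0.81535 = 35.3899809453645 salt
35.3899809453645 salt × 0.84197 = 29.797302256568548065 axe

29.797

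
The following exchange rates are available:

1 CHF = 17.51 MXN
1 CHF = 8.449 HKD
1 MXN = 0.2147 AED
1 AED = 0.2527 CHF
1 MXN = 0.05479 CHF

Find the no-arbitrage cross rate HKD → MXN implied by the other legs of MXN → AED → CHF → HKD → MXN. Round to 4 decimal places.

2.1815

Known legs of the cycle: 0.2147 × 0.2527 × 8.449 = 0.45839787581
For no arbitrage the full-cycle product must be 1, so the missing rate is 1 / 0.45839787581 ≈ 2.181511.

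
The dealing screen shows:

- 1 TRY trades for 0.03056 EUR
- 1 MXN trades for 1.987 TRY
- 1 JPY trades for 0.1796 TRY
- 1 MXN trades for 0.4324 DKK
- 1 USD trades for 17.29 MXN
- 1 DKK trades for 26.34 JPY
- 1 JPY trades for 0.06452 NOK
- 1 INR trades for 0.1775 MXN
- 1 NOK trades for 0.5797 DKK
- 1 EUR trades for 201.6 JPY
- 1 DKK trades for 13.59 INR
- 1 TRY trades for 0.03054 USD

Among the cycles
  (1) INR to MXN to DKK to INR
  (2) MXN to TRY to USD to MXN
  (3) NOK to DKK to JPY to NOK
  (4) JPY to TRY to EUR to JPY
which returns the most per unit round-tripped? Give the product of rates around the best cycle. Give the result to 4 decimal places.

(1) 0.1775 × 0.4324 × 13.59 = 1.04305
(2) 1.987 × 0.03054 × 17.29 = 1.04921
(3) 0.5797 × 26.34 × 0.06452 = 0.98518
(4) 0.1796 × 0.03056 × 201.6 = 1.10650
Highest is cycle (4) at 1.1065 (>1, arbitrage).

1.1065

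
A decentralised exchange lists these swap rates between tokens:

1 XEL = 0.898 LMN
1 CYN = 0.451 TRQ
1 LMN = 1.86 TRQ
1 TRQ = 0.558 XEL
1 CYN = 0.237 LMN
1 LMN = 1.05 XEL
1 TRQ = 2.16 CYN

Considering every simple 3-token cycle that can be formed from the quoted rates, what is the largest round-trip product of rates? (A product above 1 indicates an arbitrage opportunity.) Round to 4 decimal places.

LMN→TRQ→CYN→LMN: 1.86 × 2.16 × 0.237 = 0.95217
LMN→TRQ→XEL→LMN: 1.86 × 0.558 × 0.898 = 0.93202
Maximum is LMN→TRQ→CYN→LMN at 0.9522; no arbitrage — every cycle loses value.

0.9522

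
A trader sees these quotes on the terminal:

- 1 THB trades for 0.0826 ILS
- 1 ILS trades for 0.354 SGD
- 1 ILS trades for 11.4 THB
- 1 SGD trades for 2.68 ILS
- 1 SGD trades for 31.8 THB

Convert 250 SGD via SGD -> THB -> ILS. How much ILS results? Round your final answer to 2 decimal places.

656.67

250 SGD × 31.8 = 7950 THB
7950 THB × 0.0826 = 656.67 ILS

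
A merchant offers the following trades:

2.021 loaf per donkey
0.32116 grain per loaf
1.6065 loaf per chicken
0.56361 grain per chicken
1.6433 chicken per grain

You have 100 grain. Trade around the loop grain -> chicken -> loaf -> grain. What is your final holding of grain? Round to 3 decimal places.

100 grain × 1.6433 = 164.33 chicken
164.33 chicken × 1.6065 = 263.996145 loaf
263.996145 loaf × 0.32116 = 84.7850019282 grain

84.785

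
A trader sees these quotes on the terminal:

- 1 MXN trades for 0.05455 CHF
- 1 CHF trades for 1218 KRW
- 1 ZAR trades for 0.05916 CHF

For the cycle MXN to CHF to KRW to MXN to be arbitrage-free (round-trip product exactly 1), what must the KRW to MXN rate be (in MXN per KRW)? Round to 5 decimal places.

0.01505

Known legs of the cycle: 0.05455 × 1218 = 66.4419
For no arbitrage the full-cycle product must be 1, so the missing rate is 1 / 66.4419 ≈ 0.0150507.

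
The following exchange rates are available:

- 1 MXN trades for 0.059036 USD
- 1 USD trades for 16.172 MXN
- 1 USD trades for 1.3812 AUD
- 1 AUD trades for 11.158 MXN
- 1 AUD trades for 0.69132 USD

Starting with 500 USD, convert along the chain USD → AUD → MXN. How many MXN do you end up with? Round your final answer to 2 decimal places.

7705.71

500 USD × 1.3812 = 690.6 AUD
690.6 AUD × 11.158 = 7705.7148 MXN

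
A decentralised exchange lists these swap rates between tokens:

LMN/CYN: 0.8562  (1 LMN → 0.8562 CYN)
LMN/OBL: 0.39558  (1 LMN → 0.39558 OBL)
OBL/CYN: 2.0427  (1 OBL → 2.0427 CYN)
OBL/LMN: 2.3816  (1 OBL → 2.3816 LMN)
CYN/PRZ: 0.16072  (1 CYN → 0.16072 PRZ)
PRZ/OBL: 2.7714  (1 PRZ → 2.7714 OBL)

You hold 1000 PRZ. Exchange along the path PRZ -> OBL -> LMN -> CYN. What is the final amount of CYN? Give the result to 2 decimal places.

5651.23

1000 PRZ × 2.7714 = 2771.4 OBL
2771.4 OBL × 2.3816 = 6600.36624 LMN
6600.36624 LMN × 0.8562 = 5651.233574688 CYN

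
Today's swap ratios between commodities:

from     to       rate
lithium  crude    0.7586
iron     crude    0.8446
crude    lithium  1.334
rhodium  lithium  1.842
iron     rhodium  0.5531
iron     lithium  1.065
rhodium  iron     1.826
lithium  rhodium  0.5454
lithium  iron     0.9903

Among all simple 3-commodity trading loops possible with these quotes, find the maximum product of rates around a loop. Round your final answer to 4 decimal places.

1.1158

iron→crude→lithium→iron: 0.8446 × 1.334 × 0.9903 = 1.11577
iron→lithium→rhodium→iron: 1.065 × 0.5454 × 1.826 = 1.06063
iron→rhodium→lithium→iron: 0.5531 × 1.842 × 0.9903 = 1.00893
Maximum is iron→crude→lithium→iron at 1.1158; arbitrage exists.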